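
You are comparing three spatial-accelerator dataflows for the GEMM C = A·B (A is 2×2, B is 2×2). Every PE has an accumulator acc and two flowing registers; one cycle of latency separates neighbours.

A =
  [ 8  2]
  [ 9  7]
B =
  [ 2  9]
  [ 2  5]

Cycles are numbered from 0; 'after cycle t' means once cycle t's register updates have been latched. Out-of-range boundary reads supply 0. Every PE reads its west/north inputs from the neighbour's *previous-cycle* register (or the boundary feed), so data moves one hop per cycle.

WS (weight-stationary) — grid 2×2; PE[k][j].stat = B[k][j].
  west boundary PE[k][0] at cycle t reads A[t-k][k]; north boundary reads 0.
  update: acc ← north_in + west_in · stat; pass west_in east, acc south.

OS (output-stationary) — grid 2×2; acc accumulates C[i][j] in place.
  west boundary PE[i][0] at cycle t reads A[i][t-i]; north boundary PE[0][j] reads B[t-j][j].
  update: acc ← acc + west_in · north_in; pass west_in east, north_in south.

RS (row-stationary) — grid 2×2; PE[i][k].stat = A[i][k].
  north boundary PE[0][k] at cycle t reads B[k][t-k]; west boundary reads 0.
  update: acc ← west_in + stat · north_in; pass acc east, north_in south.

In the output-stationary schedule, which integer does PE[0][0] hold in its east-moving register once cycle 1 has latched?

Tracing OS — 2×2 array, target PE[0][0]:
  step 0 · PE0,0: acc=16; fwd→8 fwd↓2
  step 1 · PE0,0: acc=20; fwd→2 fwd↓2

register = 2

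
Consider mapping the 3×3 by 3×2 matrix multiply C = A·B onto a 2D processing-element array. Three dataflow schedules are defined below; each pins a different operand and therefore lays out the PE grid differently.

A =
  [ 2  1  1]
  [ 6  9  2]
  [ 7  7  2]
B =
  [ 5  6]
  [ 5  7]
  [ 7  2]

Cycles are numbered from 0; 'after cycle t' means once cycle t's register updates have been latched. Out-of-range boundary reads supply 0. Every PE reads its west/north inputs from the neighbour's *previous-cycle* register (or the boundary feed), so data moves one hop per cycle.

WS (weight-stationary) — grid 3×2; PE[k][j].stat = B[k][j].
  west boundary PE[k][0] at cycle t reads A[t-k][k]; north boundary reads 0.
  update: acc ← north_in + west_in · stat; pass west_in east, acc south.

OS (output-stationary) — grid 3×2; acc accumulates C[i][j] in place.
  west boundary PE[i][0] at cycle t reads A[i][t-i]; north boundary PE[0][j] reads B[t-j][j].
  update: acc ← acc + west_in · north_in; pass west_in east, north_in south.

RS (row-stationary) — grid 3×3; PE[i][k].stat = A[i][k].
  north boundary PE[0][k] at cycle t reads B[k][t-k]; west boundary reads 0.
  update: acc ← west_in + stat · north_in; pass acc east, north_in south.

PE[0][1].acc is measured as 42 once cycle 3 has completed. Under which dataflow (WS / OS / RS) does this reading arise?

— WS: 3×2; PE[0][1] trace:
  cycle 0: PE[0][1] → acc 0, east 0, south 0
  cycle 1: PE[0][1] → acc 12, east 2, south 12
  cycle 2: PE[0][1] → acc 36, east 6, south 36
  cycle 3: PE[0][1] → acc 42, east 7, south 42
— OS: 3×2; PE[0][1] trace:
  cycle 0: PE[0][1] → acc 0, east 0, south 0
  cycle 1: PE[0][1] → acc 12, east 2, south 6
  cycle 2: PE[0][1] → acc 19, east 1, south 7
  cycle 3: PE[0][1] → acc 21, east 1, south 2
— RS: 3×3; PE[0][1] trace:
  cycle 0: PE[0][1] → acc 0, east 0, south 0
  cycle 1: PE[0][1] → acc 15, east 15, south 5
  cycle 2: PE[0][1] → acc 19, east 19, south 7
  cycle 3: PE[0][1] → acc 0, east 0, south 0

dataflow = WS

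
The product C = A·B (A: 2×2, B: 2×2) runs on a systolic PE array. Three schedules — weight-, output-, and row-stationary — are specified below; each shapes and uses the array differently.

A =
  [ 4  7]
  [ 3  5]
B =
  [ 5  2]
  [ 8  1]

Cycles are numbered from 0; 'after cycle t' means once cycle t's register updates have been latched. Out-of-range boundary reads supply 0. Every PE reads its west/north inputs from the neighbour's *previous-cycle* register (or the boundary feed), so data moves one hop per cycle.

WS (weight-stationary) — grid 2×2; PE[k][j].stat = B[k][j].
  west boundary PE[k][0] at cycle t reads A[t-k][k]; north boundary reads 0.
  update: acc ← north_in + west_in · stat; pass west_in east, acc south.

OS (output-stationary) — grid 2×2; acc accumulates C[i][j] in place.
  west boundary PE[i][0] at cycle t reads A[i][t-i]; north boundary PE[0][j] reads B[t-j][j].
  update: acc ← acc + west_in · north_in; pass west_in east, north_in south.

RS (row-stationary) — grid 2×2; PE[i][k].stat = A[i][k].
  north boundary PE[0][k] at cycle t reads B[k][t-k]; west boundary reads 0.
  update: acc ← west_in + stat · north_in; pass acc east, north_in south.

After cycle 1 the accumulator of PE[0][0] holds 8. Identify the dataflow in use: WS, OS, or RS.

dataflow = RS

— WS: 2×2; PE[0][0] trace:
  c0 r0c0: 20 / 4 / 20
  c1 r0c0: 15 / 3 / 15
— OS: 2×2; PE[0][0] trace:
  c0 r0c0: 20 / 4 / 5
  c1 r0c0: 76 / 7 / 8
— RS: 2×2; PE[0][0] trace:
  c0 r0c0: 20 / 20 / 5
  c1 r0c0: 8 / 8 / 2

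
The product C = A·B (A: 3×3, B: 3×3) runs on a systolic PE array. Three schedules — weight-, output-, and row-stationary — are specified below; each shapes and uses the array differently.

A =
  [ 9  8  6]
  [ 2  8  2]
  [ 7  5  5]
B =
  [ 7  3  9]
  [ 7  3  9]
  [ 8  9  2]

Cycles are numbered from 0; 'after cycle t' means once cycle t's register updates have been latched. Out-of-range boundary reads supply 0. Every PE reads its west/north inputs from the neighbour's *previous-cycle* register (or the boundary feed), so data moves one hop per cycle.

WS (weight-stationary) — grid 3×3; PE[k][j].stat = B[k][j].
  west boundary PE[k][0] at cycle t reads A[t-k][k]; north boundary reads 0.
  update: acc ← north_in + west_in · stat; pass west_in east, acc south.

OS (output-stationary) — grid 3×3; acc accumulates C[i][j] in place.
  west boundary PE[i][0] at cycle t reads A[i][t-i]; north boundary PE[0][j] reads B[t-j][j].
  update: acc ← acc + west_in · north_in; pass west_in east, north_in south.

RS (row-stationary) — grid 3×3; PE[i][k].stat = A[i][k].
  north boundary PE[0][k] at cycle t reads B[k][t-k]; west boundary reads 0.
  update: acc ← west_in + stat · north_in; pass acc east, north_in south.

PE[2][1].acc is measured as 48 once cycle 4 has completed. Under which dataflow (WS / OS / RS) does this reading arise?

dataflow = WS

WS (3×3 grid), PE[2][1]:
  cycle 0: PE[2][1] → acc 0, east 0, south 0
  cycle 1: PE[2][1] → acc 0, east 0, south 0
  cycle 2: PE[2][1] → acc 0, east 0, south 0
  cycle 3: PE[2][1] → acc 105, east 6, south 105
  cycle 4: PE[2][1] → acc 48, east 2, south 48
OS (3×3 grid), PE[2][1]:
  cycle 0: PE[2][1] → acc 0, east 0, south 0
  cycle 1: PE[2][1] → acc 0, east 0, south 0
  cycle 2: PE[2][1] → acc 0, east 0, south 0
  cycle 3: PE[2][1] → acc 21, east 7, south 3
  cycle 4: PE[2][1] → acc 36, east 5, south 3
RS (3×3 grid), PE[2][1]:
  cycle 0: PE[2][1] → acc 0, east 0, south 0
  cycle 1: PE[2][1] → acc 0, east 0, south 0
  cycle 2: PE[2][1] → acc 0, east 0, south 0
  cycle 3: PE[2][1] → acc 84, east 84, south 7
  cycle 4: PE[2][1] → acc 36, east 36, south 3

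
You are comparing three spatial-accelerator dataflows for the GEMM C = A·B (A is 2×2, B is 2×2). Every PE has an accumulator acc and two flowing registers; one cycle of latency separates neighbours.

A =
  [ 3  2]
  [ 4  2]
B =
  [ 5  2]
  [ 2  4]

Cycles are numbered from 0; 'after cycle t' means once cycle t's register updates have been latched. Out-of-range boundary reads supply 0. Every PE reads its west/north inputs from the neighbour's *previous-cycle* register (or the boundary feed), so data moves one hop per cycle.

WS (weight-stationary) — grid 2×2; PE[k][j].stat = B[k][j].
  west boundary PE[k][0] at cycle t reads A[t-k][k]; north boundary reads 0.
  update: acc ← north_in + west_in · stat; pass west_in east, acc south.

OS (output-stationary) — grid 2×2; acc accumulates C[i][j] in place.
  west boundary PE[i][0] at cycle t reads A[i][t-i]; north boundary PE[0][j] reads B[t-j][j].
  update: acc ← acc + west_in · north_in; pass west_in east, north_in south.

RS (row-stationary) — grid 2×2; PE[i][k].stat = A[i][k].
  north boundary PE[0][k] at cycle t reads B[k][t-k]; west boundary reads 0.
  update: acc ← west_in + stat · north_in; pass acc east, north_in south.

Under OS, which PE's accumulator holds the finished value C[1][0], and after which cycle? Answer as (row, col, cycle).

OS — PE[1][0] is where C[1][0] collects:
  0: (1,0).acc=0  regs=<0,0>
  1: (1,0).acc=20  regs=<4,5>
  2: (1,0).acc=24  regs=<2,2>

(row, col, cycle) = (1, 0, 2)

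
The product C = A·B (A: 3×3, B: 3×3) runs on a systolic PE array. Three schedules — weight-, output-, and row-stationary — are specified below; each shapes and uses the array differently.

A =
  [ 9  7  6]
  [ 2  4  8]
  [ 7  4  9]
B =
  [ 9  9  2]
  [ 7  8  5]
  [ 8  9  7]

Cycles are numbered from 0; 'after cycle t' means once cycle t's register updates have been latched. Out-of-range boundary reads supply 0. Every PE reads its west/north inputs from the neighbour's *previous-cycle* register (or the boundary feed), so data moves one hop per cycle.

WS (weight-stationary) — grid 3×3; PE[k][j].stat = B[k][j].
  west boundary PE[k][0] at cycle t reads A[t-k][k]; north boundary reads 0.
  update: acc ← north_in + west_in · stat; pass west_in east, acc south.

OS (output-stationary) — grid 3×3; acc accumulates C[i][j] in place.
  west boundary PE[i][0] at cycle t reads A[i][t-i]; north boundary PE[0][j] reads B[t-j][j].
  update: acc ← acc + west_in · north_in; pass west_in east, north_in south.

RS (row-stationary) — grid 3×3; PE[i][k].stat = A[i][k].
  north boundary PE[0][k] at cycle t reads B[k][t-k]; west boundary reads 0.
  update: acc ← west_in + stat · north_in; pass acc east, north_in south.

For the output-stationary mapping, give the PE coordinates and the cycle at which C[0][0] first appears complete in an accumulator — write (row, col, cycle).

(row, col, cycle) = (0, 0, 2)

Under OS, C[0][0] lands at PE[0][0]:
  0: (0,0).acc=81  regs=<9,9>
  1: (0,0).acc=130  regs=<7,7>
  2: (0,0).acc=178  regs=<6,8>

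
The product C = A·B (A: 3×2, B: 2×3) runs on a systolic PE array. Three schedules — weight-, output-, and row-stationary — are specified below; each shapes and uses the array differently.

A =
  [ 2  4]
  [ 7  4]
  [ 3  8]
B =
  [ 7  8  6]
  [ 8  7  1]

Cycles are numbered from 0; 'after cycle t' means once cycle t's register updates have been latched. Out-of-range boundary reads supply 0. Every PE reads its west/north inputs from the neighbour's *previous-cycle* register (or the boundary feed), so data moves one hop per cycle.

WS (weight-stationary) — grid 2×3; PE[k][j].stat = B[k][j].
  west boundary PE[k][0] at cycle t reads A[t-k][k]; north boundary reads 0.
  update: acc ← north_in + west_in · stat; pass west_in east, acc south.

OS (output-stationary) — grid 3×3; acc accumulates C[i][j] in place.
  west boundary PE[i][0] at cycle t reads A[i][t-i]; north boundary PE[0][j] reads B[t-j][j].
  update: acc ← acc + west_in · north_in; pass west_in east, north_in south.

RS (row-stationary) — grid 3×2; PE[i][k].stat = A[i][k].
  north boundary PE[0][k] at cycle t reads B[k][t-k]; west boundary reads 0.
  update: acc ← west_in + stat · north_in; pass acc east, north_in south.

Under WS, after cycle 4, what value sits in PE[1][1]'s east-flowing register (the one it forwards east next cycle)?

WS on a 2×3 grid — tracing PE[1][1] and its feeders:
  [0] (0,1) acc=0 (h:0 v:0)
  [0] (1,0) acc=0 (h:0 v:0)
  [0] (1,1) acc=0 (h:0 v:0)
  [1] (0,1) acc=16 (h:2 v:16)
  [1] (1,0) acc=46 (h:4 v:46)
  [1] (1,1) acc=0 (h:0 v:0)
  [2] (0,1) acc=56 (h:7 v:56)
  [2] (1,0) acc=81 (h:4 v:81)
  [2] (1,1) acc=44 (h:4 v:44)
  [3] (0,1) acc=24 (h:3 v:24)
  [3] (1,0) acc=85 (h:8 v:85)
  [3] (1,1) acc=84 (h:4 v:84)
  [4] (0,1) acc=0 (h:0 v:0)
  [4] (1,0) acc=0 (h:0 v:0)
  [4] (1,1) acc=80 (h:8 v:80)

register = 8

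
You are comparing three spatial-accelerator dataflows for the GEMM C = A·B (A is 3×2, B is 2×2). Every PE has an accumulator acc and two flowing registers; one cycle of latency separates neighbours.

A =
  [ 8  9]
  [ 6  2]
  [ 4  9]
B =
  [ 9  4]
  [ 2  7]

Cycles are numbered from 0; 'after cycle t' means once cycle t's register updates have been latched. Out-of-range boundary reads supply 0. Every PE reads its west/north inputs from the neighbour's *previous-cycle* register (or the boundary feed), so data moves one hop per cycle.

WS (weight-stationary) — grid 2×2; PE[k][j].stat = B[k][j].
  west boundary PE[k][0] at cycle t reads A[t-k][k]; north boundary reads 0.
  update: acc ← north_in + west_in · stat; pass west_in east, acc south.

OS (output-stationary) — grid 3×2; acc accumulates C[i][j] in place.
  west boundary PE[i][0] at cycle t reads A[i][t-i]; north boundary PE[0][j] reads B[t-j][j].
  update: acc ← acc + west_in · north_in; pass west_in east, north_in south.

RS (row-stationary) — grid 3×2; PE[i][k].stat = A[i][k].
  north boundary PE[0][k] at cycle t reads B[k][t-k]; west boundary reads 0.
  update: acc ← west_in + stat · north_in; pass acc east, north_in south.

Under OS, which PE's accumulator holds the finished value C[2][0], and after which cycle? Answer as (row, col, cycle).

(row, col, cycle) = (2, 0, 3)

OS: C[2][0] accumulates in PE[2][0]:
  after 0 — PE[2][0] acc=0, pass-E 0, pass-S 0
  after 1 — PE[2][0] acc=0, pass-E 0, pass-S 0
  after 2 — PE[2][0] acc=36, pass-E 4, pass-S 9
  after 3 — PE[2][0] acc=54, pass-E 9, pass-S 2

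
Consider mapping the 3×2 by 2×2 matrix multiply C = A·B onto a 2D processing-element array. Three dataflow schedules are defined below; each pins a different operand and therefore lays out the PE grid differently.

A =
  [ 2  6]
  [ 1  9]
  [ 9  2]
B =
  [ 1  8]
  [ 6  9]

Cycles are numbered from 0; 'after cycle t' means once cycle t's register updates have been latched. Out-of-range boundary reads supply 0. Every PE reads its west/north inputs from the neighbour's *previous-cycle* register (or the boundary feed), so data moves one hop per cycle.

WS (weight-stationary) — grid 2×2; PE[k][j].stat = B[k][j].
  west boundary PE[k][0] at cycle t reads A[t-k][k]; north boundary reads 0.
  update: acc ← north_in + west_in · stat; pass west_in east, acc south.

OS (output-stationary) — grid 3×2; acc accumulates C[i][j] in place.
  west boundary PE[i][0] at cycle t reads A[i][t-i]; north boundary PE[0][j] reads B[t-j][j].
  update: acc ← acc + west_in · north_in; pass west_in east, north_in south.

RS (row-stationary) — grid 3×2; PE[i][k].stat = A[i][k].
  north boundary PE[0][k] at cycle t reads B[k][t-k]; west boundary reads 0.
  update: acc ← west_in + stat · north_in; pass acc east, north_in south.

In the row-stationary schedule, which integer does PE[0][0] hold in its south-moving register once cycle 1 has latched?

RS on a 3×2 grid — tracing PE[0][0] and its feeders:
  0: (0,0).acc=2  regs=<2,1>
  1: (0,0).acc=16  regs=<16,8>

register = 8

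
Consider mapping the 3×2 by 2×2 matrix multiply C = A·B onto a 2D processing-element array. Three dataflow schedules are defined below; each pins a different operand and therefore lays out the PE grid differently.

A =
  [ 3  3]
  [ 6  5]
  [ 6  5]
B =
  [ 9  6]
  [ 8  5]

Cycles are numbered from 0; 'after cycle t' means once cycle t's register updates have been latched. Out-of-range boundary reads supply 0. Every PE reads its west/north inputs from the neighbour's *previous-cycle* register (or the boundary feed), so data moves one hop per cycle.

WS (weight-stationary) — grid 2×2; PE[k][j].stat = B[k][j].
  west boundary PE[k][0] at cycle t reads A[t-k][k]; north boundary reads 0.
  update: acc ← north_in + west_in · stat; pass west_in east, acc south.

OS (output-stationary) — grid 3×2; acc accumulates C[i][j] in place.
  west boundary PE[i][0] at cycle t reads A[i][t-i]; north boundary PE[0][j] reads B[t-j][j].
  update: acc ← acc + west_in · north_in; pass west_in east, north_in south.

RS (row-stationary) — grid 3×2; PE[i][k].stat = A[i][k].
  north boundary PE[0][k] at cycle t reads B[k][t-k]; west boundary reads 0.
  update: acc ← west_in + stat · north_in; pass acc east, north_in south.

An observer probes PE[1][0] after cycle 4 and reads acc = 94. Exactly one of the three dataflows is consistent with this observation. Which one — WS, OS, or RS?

dataflow = OS

Under WS (2×2), PE[1][0]:
  0: (1,0).acc=0  regs=<0,0>
  1: (1,0).acc=51  regs=<3,51>
  2: (1,0).acc=94  regs=<5,94>
  3: (1,0).acc=94  regs=<5,94>
  4: (1,0).acc=0  regs=<0,0>
Under OS (3×2), PE[1][0]:
  0: (1,0).acc=0  regs=<0,0>
  1: (1,0).acc=54  regs=<6,9>
  2: (1,0).acc=94  regs=<5,8>
  3: (1,0).acc=94  regs=<0,0>
  4: (1,0).acc=94  regs=<0,0>
Under RS (3×2), PE[1][0]:
  0: (1,0).acc=0  regs=<0,0>
  1: (1,0).acc=54  regs=<54,9>
  2: (1,0).acc=36  regs=<36,6>
  3: (1,0).acc=0  regs=<0,0>
  4: (1,0).acc=0  regs=<0,0>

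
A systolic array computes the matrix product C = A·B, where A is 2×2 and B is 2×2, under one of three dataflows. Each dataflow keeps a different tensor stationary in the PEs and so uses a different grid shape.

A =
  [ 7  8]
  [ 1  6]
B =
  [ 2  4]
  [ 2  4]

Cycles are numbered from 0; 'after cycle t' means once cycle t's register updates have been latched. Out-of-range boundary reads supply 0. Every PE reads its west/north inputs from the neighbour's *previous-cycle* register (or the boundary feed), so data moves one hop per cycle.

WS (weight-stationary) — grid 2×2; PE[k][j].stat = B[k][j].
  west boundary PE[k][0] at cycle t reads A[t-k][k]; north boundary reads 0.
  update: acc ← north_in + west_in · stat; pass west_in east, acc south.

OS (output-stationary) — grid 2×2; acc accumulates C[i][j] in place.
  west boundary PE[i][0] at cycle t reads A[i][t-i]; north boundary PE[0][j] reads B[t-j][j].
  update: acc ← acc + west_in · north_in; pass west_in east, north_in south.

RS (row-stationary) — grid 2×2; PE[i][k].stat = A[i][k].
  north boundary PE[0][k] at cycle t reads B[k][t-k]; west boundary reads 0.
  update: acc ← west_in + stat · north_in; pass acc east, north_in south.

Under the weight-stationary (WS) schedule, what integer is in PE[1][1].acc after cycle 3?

WS (2×2). Following PE[1][1] plus its west/north inputs:
  c0 r0c1: 0 / 0 / 0
  c0 r1c0: 0 / 0 / 0
  c0 r1c1: 0 / 0 / 0
  c1 r0c1: 28 / 7 / 28
  c1 r1c0: 30 / 8 / 30
  c1 r1c1: 0 / 0 / 0
  c2 r0c1: 4 / 1 / 4
  c2 r1c0: 14 / 6 / 14
  c2 r1c1: 60 / 8 / 60
  c3 r0c1: 0 / 0 / 0
  c3 r1c0: 0 / 0 / 0
  c3 r1c1: 28 / 6 / 28

PE[1][1].acc = 28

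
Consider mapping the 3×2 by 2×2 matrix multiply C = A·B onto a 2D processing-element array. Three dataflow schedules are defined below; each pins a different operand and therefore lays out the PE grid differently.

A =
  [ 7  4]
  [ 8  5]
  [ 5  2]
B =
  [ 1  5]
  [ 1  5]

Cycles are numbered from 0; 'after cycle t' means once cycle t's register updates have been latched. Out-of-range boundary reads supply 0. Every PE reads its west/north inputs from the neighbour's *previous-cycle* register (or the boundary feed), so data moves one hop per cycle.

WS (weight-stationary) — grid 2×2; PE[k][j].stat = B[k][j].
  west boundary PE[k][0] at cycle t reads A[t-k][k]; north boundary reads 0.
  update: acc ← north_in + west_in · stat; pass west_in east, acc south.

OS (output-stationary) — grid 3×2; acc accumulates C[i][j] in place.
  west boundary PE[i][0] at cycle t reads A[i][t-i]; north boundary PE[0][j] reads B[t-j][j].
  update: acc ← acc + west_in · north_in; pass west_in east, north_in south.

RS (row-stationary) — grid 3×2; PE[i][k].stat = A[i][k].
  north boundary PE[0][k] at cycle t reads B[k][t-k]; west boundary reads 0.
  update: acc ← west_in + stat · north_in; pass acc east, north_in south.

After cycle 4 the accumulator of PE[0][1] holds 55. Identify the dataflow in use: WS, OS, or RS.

dataflow = OS

WS [2×2] PE[0][1] across cycles:
  step 0 · PE0,1: acc=0; fwd→0 fwd↓0
  step 1 · PE0,1: acc=35; fwd→7 fwd↓35
  step 2 · PE0,1: acc=40; fwd→8 fwd↓40
  step 3 · PE0,1: acc=25; fwd→5 fwd↓25
  step 4 · PE0,1: acc=0; fwd→0 fwd↓0
OS [3×2] PE[0][1] across cycles:
  step 0 · PE0,1: acc=0; fwd→0 fwd↓0
  step 1 · PE0,1: acc=35; fwd→7 fwd↓5
  step 2 · PE0,1: acc=55; fwd→4 fwd↓5
  step 3 · PE0,1: acc=55; fwd→0 fwd↓0
  step 4 · PE0,1: acc=55; fwd→0 fwd↓0
RS [3×2] PE[0][1] across cycles:
  step 0 · PE0,1: acc=0; fwd→0 fwd↓0
  step 1 · PE0,1: acc=11; fwd→11 fwd↓1
  step 2 · PE0,1: acc=55; fwd→55 fwd↓5
  step 3 · PE0,1: acc=0; fwd→0 fwd↓0
  step 4 · PE0,1: acc=0; fwd→0 fwd↓0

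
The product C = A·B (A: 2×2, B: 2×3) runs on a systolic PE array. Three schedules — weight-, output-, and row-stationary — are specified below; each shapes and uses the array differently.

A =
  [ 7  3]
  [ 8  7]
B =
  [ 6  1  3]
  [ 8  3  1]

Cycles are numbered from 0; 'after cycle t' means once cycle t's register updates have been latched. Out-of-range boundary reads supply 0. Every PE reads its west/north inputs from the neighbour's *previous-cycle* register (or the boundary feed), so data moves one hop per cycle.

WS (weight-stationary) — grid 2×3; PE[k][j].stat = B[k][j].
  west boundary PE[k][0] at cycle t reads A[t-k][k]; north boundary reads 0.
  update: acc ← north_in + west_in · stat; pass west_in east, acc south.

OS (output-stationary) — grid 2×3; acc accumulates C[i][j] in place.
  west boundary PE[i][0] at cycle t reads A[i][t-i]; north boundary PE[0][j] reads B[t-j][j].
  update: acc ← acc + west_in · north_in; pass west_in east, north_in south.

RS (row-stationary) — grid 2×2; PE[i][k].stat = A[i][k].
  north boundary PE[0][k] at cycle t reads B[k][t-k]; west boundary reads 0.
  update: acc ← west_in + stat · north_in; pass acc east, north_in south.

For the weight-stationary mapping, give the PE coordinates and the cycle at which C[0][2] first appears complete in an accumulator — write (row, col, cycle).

WS: C[0][2] accumulates in PE[1][2]:
  after 0 — PE[1][2] acc=0, pass-E 0, pass-S 0
  after 1 — PE[1][2] acc=0, pass-E 0, pass-S 0
  after 2 — PE[1][2] acc=0, pass-E 0, pass-S 0
  after 3 — PE[1][2] acc=24, pass-E 3, pass-S 24

(row, col, cycle) = (1, 2, 3)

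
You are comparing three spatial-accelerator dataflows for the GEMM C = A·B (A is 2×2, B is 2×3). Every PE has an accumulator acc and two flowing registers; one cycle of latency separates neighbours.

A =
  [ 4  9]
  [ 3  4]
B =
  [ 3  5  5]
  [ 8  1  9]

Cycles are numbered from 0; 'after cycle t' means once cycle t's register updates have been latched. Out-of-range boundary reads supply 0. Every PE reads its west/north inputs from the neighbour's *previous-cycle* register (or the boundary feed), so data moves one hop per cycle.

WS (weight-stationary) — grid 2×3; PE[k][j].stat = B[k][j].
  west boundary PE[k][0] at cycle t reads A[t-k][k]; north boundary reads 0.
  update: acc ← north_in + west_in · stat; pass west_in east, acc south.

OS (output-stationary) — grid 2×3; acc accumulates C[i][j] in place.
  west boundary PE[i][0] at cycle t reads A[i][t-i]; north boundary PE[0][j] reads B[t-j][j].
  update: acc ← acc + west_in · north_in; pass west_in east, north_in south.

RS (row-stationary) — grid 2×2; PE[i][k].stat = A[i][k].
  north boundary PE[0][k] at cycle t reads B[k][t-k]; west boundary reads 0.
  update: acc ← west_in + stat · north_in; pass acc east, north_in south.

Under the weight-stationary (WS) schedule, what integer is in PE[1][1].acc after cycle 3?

WS (2×3). Following PE[1][1] plus its west/north inputs:
  0: (0,1).acc=0  regs=<0,0>
  0: (1,0).acc=0  regs=<0,0>
  0: (1,1).acc=0  regs=<0,0>
  1: (0,1).acc=20  regs=<4,20>
  1: (1,0).acc=84  regs=<9,84>
  1: (1,1).acc=0  regs=<0,0>
  2: (0,1).acc=15  regs=<3,15>
  2: (1,0).acc=41  regs=<4,41>
  2: (1,1).acc=29  regs=<9,29>
  3: (0,1).acc=0  regs=<0,0>
  3: (1,0).acc=0  regs=<0,0>
  3: (1,1).acc=19  regs=<4,19>

PE[1][1].acc = 19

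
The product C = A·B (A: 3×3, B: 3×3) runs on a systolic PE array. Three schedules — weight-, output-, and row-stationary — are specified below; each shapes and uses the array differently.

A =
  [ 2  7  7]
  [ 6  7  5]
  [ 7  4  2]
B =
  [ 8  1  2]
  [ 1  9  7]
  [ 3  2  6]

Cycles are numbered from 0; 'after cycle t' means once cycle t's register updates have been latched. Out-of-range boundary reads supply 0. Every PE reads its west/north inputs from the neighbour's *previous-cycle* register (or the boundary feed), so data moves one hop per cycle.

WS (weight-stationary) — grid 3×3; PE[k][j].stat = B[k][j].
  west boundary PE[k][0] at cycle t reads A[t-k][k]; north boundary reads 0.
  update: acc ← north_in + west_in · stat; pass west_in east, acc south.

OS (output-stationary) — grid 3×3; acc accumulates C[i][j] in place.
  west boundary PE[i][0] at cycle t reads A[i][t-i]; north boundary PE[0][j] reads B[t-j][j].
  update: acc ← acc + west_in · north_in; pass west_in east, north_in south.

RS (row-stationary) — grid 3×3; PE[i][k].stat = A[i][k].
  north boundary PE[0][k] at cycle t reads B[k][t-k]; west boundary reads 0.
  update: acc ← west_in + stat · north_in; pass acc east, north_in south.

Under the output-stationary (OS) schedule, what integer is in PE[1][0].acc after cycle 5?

PE[1][0].acc = 70

OS on a 3×3 grid — tracing PE[1][0] and its feeders:
  after 0 — PE[0][0] acc=16, pass-E 2, pass-S 8
  after 0 — PE[1][0] acc=0, pass-E 0, pass-S 0
  after 1 — PE[0][0] acc=23, pass-E 7, pass-S 1
  after 1 — PE[1][0] acc=48, pass-E 6, pass-S 8
  after 2 — PE[0][0] acc=44, pass-E 7, pass-S 3
  after 2 — PE[1][0] acc=55, pass-E 7, pass-S 1
  after 3 — PE[0][0] acc=44, pass-E 0, pass-S 0
  after 3 — PE[1][0] acc=70, pass-E 5, pass-S 3
  after 4 — PE[0][0] acc=44, pass-E 0, pass-S 0
  after 4 — PE[1][0] acc=70, pass-E 0, pass-S 0
  after 5 — PE[0][0] acc=44, pass-E 0, pass-S 0
  after 5 — PE[1][0] acc=70, pass-E 0, pass-S 0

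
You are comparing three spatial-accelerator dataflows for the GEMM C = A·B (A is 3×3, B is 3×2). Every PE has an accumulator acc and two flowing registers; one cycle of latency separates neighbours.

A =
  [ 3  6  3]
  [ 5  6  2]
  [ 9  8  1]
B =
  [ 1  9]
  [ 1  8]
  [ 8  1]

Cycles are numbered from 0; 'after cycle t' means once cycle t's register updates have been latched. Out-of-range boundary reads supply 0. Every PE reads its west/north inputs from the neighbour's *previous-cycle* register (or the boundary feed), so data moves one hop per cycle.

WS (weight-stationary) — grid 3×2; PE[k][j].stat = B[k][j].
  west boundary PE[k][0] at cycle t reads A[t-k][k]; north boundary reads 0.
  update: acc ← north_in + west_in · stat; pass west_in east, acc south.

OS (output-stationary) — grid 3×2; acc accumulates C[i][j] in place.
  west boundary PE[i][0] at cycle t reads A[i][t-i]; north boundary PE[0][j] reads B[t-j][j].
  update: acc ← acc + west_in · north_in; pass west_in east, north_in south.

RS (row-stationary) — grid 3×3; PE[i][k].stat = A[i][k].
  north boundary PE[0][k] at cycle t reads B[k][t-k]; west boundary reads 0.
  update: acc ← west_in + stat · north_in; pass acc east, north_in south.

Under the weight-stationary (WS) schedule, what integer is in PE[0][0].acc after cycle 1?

WS 3×2: PE[0][0] cycle-by-cycle (with neighbour feeds):
  c0 r0c0: 3 / 3 / 3
  c1 r0c0: 5 / 5 / 5

PE[0][0].acc = 5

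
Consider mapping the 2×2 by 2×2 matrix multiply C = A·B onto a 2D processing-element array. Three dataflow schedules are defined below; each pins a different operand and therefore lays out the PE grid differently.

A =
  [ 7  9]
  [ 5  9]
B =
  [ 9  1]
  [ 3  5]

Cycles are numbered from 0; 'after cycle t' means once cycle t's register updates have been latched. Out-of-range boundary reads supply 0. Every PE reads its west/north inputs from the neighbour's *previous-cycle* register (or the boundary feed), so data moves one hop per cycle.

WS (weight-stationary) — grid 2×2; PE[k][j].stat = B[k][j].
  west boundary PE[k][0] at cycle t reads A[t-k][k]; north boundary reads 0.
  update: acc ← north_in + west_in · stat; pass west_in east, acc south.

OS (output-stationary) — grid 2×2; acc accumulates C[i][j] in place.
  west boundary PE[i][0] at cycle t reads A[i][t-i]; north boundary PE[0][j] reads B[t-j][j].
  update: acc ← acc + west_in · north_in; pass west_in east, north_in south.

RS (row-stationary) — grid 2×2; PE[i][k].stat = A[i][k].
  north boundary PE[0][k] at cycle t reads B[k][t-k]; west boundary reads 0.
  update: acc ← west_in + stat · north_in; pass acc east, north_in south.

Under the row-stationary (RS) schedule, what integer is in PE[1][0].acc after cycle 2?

RS (2×2). Following PE[1][0] plus its west/north inputs:
  cycle 0: PE[0][0] → acc 63, east 63, south 9
  cycle 0: PE[1][0] → acc 0, east 0, south 0
  cycle 1: PE[0][0] → acc 7, east 7, south 1
  cycle 1: PE[1][0] → acc 45, east 45, south 9
  cycle 2: PE[0][0] → acc 0, east 0, south 0
  cycle 2: PE[1][0] → acc 5, east 5, south 1

PE[1][0].acc = 5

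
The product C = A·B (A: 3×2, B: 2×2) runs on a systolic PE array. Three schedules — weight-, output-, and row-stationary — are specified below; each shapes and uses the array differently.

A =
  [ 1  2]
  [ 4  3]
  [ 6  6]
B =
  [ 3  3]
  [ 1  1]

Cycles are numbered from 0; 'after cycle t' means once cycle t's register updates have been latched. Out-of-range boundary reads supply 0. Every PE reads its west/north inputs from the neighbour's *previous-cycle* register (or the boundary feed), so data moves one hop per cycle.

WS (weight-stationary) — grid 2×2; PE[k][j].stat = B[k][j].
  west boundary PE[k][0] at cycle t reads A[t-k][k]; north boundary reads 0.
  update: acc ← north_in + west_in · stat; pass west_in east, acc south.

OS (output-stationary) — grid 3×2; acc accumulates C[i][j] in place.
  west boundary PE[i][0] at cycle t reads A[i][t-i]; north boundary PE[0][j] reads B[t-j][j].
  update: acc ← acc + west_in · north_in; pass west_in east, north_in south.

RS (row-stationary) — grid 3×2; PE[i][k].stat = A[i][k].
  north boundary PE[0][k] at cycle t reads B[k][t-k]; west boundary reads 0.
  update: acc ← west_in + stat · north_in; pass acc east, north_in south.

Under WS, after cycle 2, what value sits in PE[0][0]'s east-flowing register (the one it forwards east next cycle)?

WS 2×2: PE[0][0] cycle-by-cycle (with neighbour feeds):
  @0  [0,0]  acc 3  |  →1  ↓3
  @1  [0,0]  acc 12  |  →4  ↓12
  @2  [0,0]  acc 18  |  →6  ↓18

register = 6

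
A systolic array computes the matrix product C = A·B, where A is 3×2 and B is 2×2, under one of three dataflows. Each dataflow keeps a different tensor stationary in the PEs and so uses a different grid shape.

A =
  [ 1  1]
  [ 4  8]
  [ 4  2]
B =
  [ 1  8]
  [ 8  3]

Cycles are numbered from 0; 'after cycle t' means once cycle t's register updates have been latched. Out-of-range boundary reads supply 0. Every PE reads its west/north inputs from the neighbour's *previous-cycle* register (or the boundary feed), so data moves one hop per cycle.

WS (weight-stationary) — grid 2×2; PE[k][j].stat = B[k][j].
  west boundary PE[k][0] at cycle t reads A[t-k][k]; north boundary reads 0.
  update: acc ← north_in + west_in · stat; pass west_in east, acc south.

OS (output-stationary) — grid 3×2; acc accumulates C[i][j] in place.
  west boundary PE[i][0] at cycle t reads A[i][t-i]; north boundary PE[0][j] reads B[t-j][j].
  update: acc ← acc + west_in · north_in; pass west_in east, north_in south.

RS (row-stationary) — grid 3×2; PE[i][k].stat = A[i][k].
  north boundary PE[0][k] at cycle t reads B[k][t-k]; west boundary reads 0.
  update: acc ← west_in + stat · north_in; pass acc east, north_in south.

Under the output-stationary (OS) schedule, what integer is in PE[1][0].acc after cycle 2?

PE[1][0].acc = 68

OS on a 3×2 grid — tracing PE[1][0] and its feeders:
  c0 r0c0: 1 / 1 / 1
  c0 r1c0: 0 / 0 / 0
  c1 r0c0: 9 / 1 / 8
  c1 r1c0: 4 / 4 / 1
  c2 r0c0: 9 / 0 / 0
  c2 r1c0: 68 / 8 / 8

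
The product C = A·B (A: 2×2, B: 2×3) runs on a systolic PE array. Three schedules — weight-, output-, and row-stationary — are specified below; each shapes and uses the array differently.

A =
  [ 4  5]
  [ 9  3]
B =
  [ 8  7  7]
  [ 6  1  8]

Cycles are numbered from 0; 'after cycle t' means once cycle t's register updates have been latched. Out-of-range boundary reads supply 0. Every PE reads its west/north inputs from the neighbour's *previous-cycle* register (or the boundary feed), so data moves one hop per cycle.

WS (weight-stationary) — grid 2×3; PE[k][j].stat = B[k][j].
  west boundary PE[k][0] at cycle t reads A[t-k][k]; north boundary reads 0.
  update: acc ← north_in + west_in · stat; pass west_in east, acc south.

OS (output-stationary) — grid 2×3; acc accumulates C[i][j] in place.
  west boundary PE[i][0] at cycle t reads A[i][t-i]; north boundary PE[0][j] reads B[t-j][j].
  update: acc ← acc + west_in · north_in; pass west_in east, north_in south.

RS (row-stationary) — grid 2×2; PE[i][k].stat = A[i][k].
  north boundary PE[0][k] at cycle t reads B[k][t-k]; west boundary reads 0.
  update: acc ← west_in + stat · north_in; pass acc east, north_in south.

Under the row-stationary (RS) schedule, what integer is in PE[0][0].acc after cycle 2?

PE[0][0].acc = 28

RS 2×2: PE[0][0] cycle-by-cycle (with neighbour feeds):
  step 0 · PE0,0: acc=32; fwd→32 fwd↓8
  step 1 · PE0,0: acc=28; fwd→28 fwd↓7
  step 2 · PE0,0: acc=28; fwd→28 fwd↓7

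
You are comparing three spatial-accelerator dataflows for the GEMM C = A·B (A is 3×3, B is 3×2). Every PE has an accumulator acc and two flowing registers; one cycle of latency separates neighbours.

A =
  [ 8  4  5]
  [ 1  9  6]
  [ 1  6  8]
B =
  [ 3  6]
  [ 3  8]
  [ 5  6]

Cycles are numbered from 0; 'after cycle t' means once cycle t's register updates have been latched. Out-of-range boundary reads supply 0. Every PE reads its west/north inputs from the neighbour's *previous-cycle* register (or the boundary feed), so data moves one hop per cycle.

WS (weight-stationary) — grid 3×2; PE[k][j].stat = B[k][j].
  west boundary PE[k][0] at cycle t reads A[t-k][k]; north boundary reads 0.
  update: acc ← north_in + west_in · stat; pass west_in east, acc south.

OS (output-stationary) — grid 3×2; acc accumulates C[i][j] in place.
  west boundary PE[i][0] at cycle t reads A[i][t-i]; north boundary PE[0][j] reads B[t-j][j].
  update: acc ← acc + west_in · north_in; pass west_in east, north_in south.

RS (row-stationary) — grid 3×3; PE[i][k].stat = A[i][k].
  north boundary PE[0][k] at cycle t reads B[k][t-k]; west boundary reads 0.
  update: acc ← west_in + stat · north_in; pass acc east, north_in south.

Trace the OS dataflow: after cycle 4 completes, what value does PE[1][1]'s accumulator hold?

Tracing OS — 3×2 array, target PE[1][1]:
  0: (0,1).acc=0  regs=<0,0>
  0: (1,0).acc=0  regs=<0,0>
  0: (1,1).acc=0  regs=<0,0>
  1: (0,1).acc=48  regs=<8,6>
  1: (1,0).acc=3  regs=<1,3>
  1: (1,1).acc=0  regs=<0,0>
  2: (0,1).acc=80  regs=<4,8>
  2: (1,0).acc=30  regs=<9,3>
  2: (1,1).acc=6  regs=<1,6>
  3: (0,1).acc=110  regs=<5,6>
  3: (1,0).acc=60  regs=<6,5>
  3: (1,1).acc=78  regs=<9,8>
  4: (0,1).acc=110  regs=<0,0>
  4: (1,0).acc=60  regs=<0,0>
  4: (1,1).acc=114  regs=<6,6>

PE[1][1].acc = 114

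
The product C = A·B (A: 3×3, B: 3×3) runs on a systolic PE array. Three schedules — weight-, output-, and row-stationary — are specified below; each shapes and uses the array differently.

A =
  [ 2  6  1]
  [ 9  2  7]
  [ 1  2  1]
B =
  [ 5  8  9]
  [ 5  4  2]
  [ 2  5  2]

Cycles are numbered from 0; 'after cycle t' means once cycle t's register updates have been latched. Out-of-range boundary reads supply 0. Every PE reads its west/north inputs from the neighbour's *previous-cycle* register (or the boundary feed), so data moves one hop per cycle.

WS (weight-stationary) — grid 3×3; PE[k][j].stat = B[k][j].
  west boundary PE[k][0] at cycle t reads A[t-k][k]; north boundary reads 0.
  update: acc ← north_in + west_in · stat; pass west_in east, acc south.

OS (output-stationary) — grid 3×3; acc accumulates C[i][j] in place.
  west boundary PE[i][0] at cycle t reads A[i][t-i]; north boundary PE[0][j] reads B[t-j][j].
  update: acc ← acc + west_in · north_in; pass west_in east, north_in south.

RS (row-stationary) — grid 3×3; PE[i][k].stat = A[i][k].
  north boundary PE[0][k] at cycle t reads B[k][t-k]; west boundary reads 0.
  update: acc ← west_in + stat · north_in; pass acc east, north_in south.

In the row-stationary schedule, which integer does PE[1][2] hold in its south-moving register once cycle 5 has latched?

Tracing RS — 3×3 array, target PE[1][2]:
  t=0 PE[0][2]: acc=0 h=0 v=0
  t=0 PE[1][1]: acc=0 h=0 v=0
  t=0 PE[1][2]: acc=0 h=0 v=0
  t=1 PE[0][2]: acc=0 h=0 v=0
  t=1 PE[1][1]: acc=0 h=0 v=0
  t=1 PE[1][2]: acc=0 h=0 v=0
  t=2 PE[0][2]: acc=42 h=42 v=2
  t=2 PE[1][1]: acc=55 h=55 v=5
  t=2 PE[1][2]: acc=0 h=0 v=0
  t=3 PE[0][2]: acc=45 h=45 v=5
  t=3 PE[1][1]: acc=80 h=80 v=4
  t=3 PE[1][2]: acc=69 h=69 v=2
  t=4 PE[0][2]: acc=32 h=32 v=2
  t=4 PE[1][1]: acc=85 h=85 v=2
  t=4 PE[1][2]: acc=115 h=115 v=5
  t=5 PE[0][2]: acc=0 h=0 v=0
  t=5 PE[1][1]: acc=0 h=0 v=0
  t=5 PE[1][2]: acc=99 h=99 v=2

register = 2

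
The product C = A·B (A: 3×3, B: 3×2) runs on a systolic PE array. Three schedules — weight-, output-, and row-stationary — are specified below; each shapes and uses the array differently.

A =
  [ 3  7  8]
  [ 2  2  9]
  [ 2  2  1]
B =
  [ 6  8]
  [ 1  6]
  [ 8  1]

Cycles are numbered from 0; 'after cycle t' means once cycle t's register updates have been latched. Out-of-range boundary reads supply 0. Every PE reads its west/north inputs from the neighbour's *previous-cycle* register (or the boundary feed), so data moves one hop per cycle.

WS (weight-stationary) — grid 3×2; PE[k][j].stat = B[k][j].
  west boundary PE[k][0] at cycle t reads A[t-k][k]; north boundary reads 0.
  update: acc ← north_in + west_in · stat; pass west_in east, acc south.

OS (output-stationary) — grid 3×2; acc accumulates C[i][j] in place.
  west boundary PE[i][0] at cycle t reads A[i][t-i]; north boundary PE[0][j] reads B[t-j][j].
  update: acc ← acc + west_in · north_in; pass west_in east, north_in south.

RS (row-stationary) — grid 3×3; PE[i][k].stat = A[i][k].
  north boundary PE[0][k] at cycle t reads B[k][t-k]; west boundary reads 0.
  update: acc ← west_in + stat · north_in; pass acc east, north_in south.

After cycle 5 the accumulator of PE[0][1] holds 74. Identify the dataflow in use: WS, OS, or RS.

dataflow = OS

WS (3×2 grid), PE[0][1]:
  @0  [0,1]  acc 0  |  →0  ↓0
  @1  [0,1]  acc 24  |  →3  ↓24
  @2  [0,1]  acc 16  |  →2  ↓16
  @3  [0,1]  acc 16  |  →2  ↓16
  @4  [0,1]  acc 0  |  →0  ↓0
  @5  [0,1]  acc 0  |  →0  ↓0
OS (3×2 grid), PE[0][1]:
  @0  [0,1]  acc 0  |  →0  ↓0
  @1  [0,1]  acc 24  |  →3  ↓8
  @2  [0,1]  acc 66  |  →7  ↓6
  @3  [0,1]  acc 74  |  →8  ↓1
  @4  [0,1]  acc 74  |  →0  ↓0
  @5  [0,1]  acc 74  |  →0  ↓0
RS (3×3 grid), PE[0][1]:
  @0  [0,1]  acc 0  |  →0  ↓0
  @1  [0,1]  acc 25  |  →25  ↓1
  @2  [0,1]  acc 66  |  →66  ↓6
  @3  [0,1]  acc 0  |  →0  ↓0
  @4  [0,1]  acc 0  |  →0  ↓0
  @5  [0,1]  acc 0  |  →0  ↓0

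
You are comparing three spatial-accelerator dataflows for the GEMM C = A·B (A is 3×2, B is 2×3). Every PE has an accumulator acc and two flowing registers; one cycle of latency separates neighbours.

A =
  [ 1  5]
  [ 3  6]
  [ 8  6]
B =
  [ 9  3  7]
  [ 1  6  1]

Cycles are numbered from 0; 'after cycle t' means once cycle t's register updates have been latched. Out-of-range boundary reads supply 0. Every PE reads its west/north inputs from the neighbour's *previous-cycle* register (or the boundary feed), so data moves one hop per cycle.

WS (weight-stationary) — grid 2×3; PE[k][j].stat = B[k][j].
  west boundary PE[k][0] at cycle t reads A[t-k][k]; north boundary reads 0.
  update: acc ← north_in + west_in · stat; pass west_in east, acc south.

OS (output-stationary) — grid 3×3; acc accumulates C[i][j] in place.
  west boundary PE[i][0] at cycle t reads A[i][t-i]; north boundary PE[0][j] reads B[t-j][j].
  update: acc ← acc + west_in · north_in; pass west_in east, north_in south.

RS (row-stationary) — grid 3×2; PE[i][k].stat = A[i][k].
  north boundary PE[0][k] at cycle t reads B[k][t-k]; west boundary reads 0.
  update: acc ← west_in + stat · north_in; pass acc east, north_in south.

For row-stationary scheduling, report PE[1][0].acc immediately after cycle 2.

RS (3×2). Following PE[1][0] plus its west/north inputs:
  t=0 PE[0][0]: acc=9 h=9 v=9
  t=0 PE[1][0]: acc=0 h=0 v=0
  t=1 PE[0][0]: acc=3 h=3 v=3
  t=1 PE[1][0]: acc=27 h=27 v=9
  t=2 PE[0][0]: acc=7 h=7 v=7
  t=2 PE[1][0]: acc=9 h=9 v=3

PE[1][0].acc = 9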